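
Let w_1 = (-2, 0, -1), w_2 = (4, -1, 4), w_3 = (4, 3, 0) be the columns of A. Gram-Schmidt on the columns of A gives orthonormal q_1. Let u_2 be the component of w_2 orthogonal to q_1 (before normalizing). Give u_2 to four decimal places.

q_1 = w_1/‖w_1‖ = (-2, 0, -1)/2.2361 = (-0.8944, 0.0000, -0.4472).
r_{12} = q_1·w_2 = -5.3666.
u_2 = w_2 + 5.3666·q_1 = (-0.8000, -1.0000, 1.6000).

u_2 = (-0.8000, -1.0000, 1.6000)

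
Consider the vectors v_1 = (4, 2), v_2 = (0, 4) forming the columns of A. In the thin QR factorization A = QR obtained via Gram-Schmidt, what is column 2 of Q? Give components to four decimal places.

v_1 = (4, 2); ‖v_1‖ = 4.4721, so e_1 = (0.8944, 0.4472).
e_1·v_2 = 0.8944·0 + 0.4472·4 = 1.7889.
u_2 = v_2 − 1.7889·e_1 = (-1.6000, 3.2000).
‖u_2‖ = 3.5777, so e_2 = (-0.4472, 0.8944).

e_2 = (-0.4472, 0.8944)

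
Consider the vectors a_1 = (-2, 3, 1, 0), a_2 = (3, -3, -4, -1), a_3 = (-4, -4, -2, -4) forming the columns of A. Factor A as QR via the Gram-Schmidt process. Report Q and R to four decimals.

a_1 = (-2, 3, 1, 0); ‖a_1‖ = 3.7417, so q_1 = (-0.5345, 0.8018, 0.2673, 0.0000).
q_1·a_2 = (-0.5345)·3 + 0.8018·(-3) + 0.2673·(-4) + 0.0000·(-1) = -5.0780.
u_2 = a_2 + 5.0780·q_1 = (0.2857, 1.0714, -2.6429, -1.0000).
‖u_2‖ = 3.0355, so q_2 = (0.0941, 0.3530, -0.8706, -0.3294).
q_1·a_3 = (-0.5345)·(-4) + 0.8018·(-4) + 0.2673·(-2) + 0.0000·(-4) = -1.6036; q_2·a_3 = 0.0941·(-4) + 0.3530·(-4) + (-0.8706)·(-2) + (-0.3294)·(-4) = 1.2707.
u_3 = a_3 + 1.6036·q_1 − 1.2707·q_2 = (-4.9767, -3.1628, -0.4651, -3.5814).
‖u_3‖ = 6.9148, so q_3 = (-0.7197, -0.4574, -0.0673, -0.5179).

Q = [[-0.5345, 0.0941, -0.7197], [0.8018, 0.3530, -0.4574], [0.2673, -0.8706, -0.0673], [0.0000, -0.3294, -0.5179]], R = [[3.7417, -5.0780, -1.6036], [0.0000, 3.0355, 1.2707], [0.0000, 0.0000, 6.9148]]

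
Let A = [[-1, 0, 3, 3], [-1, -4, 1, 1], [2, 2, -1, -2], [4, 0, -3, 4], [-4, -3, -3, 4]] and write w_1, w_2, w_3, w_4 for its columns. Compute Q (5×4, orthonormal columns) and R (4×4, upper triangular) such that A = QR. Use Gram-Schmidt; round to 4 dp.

Q = [[-0.1622, 0.1225, 0.5230, 0.7624], [-0.1622, -0.8082, 0.3922, -0.2937], [0.3244, 0.2204, -0.1961, -0.2022], [0.6489, -0.4898, -0.3269, 0.4751], [-0.6489, -0.2082, -0.6537, 0.2568]], R = [[6.1644, 3.2444, -0.9733, -1.2978], [0.0000, 4.2981, 1.4327, -3.6736], [0.0000, 0.0000, 5.0990, -1.5689], [0.0000, 0.0000, 0.0000, 5.3253]]

w_1 = (-1, -1, 2, 4, -4); ‖w_1‖ = 6.1644, so q_1 = (-0.1622, -0.1622, 0.3244, 0.6489, -0.6489).
q_1·w_2 = (-0.1622)·0 + (-0.1622)·(-4) + 0.3244·2 + 0.6489·0 + (-0.6489)·(-3) = 3.2444.
u_2 = w_2 − 3.2444·q_1 = (0.5263, -3.4737, 0.9474, -2.1053, -0.8947).
‖u_2‖ = 4.2981, so q_2 = (0.1225, -0.8082, 0.2204, -0.4898, -0.2082).
q_1·w_3 = (-0.1622)·3 + (-0.1622)·1 + 0.3244·(-1) + 0.6489·(-3) + (-0.6489)·(-3) = -0.9733; q_2·w_3 = 0.1225·3 + (-0.8082)·1 + 0.2204·(-1) + (-0.4898)·(-3) + (-0.2082)·(-3) = 1.4327.
u_3 = w_3 + 0.9733·q_1 − 1.4327·q_2 = (2.6667, 2.0000, -1.0000, -1.6667, -3.3333).
‖u_3‖ = 5.0990, so q_3 = (0.5230, 0.3922, -0.1961, -0.3269, -0.6537).
q_1·w_4 = (-0.1622)·3 + (-0.1622)·1 + 0.3244·(-2) + 0.6489·4 + (-0.6489)·4 = -1.2978; q_2·w_4 = 0.1225·3 + (-0.8082)·1 + 0.2204·(-2) + (-0.4898)·4 + (-0.2082)·4 = -3.6736; q_3·w_4 = 0.5230·3 + 0.3922·1 + (-0.1961)·(-2) + (-0.3269)·4 + (-0.6537)·4 = -1.5689.
u_4 = w_4 + 1.2978·q_1 + 3.6736·q_2 + 1.5689·q_3 = (4.0598, -1.5641, -1.0769, 2.5299, 1.3675).
‖u_4‖ = 5.3253, so q_4 = (0.7624, -0.2937, -0.2022, 0.4751, 0.2568).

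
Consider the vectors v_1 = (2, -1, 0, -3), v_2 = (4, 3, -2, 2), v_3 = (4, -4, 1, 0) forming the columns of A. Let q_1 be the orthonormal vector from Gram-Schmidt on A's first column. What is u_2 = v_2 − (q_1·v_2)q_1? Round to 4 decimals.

q_1 = v_1/‖v_1‖ = (2, -1, 0, -3)/3.7417 = (0.5345, -0.2673, 0.0000, -0.8018).
r_{12} = q_1·v_2 = -0.2673.
u_2 = v_2 + 0.2673·q_1 = (4.1429, 2.9286, -2.0000, 1.7857).

u_2 = (4.1429, 2.9286, -2.0000, 1.7857)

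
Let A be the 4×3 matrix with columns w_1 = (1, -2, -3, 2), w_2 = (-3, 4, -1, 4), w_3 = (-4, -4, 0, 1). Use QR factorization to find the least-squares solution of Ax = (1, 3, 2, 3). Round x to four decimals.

x = (-0.1559, 0.4524, -0.3656)

w_1 = (1, -2, -3, 2); ‖w_1‖ = 4.2426, so q_1 = (0.2357, -0.4714, -0.7071, 0.4714).
q_1·w_2 = 0.2357·(-3) + (-0.4714)·4 + (-0.7071)·(-1) + 0.4714·4 = 0.0000.
u_2 = w_2 + 0.0000·q_1 = (-3.0000, 4.0000, -1.0000, 4.0000).
‖u_2‖ = 6.4807, so q_2 = (-0.4629, 0.6172, -0.1543, 0.6172).
q_1·w_3 = 0.2357·(-4) + (-0.4714)·(-4) + (-0.7071)·0 + 0.4714·1 = 1.4142; q_2·w_3 = (-0.4629)·(-4) + 0.6172·(-4) + (-0.1543)·0 + 0.6172·1 = 0.0000.
u_3 = w_3 − 1.4142·q_1 + 0.0000·q_2 = (-4.3333, -3.3333, 1.0000, 0.3333).
‖u_3‖ = 5.5678, so q_3 = (-0.7783, -0.5987, 0.1796, 0.0599).
Qᵀb = (-1.1785, 2.9318, -2.0355).
Back-substitute: x_3 = -2.0355/5.5678 = -0.3656.
x_2 = (2.9318 + 0.0000·(-0.3656))/6.4807 = 0.4524.
x_1 = (-1.1785 + 0.0000·0.4524 − 1.4142·(-0.3656))/4.2426 = -0.1559.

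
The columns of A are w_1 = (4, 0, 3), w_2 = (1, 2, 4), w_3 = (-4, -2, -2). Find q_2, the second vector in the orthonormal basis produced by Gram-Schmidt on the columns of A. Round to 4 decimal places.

q_2 = (-0.4756, 0.6097, 0.6341)

w_1 = (4, 0, 3); ‖w_1‖ = 5.0000, so q_1 = (0.8000, 0.0000, 0.6000).
q_1·w_2 = 0.8000·1 + 0.0000·2 + 0.6000·4 = 3.2000.
u_2 = w_2 − 3.2000·q_1 = (-1.5600, 2.0000, 2.0800).
‖u_2‖ = 3.2802, so q_2 = (-0.4756, 0.6097, 0.6341).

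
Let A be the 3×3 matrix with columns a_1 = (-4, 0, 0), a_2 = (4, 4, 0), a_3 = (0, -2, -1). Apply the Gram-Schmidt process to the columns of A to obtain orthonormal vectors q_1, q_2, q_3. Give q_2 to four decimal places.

a_1 = (-4, 0, 0); ‖a_1‖ = 4.0000, so q_1 = (-1.0000, 0.0000, 0.0000).
q_1·a_2 = (-1.0000)·4 + 0.0000·4 + 0.0000·0 = -4.0000.
u_2 = a_2 + 4.0000·q_1 = (0.0000, 4.0000, 0.0000).
‖u_2‖ = 4.0000, so q_2 = (0.0000, 1.0000, 0.0000).

q_2 = (0.0000, 1.0000, 0.0000)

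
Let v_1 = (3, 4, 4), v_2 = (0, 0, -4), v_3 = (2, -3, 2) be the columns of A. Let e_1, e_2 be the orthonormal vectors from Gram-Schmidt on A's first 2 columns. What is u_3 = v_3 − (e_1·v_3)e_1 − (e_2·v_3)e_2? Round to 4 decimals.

u_3 = (2.7200, -2.0400, 0.0000)

v_1 = (3, 4, 4); ‖v_1‖ = 6.4031, so e_1 = (0.4685, 0.6247, 0.6247).
e_1·v_2 = 0.4685·0 + 0.6247·0 + 0.6247·(-4) = -2.4988.
u_2 = v_2 + 2.4988·e_1 = (1.1707, 1.5610, -2.4390).
‖u_2‖ = 3.1235, so e_2 = (0.3748, 0.4998, -0.7809).
e_1·v_3 = 0.4685·2 + 0.6247·(-3) + 0.6247·2 = 0.3123; e_2·v_3 = 0.3748·2 + 0.4998·(-3) + (-0.7809)·2 = -2.3114.
u_3 = v_3 − 0.3123·e_1 + 2.3114·e_2 = (2.7200, -2.0400, 0.0000).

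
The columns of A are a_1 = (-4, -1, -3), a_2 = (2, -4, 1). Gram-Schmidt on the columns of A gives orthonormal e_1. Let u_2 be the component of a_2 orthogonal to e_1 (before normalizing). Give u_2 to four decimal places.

a_1 = (-4, -1, -3); ‖a_1‖ = 5.0990, so e_1 = (-0.7845, -0.1961, -0.5883).
e_1·a_2 = (-0.7845)·2 + (-0.1961)·(-4) + (-0.5883)·1 = -1.3728.
u_2 = a_2 + 1.3728·e_1 = (0.9231, -4.2692, 0.1923).

u_2 = (0.9231, -4.2692, 0.1923)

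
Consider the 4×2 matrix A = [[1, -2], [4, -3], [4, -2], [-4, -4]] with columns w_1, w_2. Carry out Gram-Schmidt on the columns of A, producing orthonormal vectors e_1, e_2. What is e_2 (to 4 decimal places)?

e_2 = (-0.3305, -0.4419, -0.2659, -0.7904)

e_1 = w_1/‖w_1‖ = (1, 4, 4, -4)/7.0000 = (0.1429, 0.5714, 0.5714, -0.5714).
r_{12} = e_1·w_2 = -0.8571.
u_2 = w_2 + 0.8571·e_1 = (-1.8776, -2.5102, -1.5102, -4.4898).
‖u_2‖ = 5.6803, so e_2 = (-0.3305, -0.4419, -0.2659, -0.7904).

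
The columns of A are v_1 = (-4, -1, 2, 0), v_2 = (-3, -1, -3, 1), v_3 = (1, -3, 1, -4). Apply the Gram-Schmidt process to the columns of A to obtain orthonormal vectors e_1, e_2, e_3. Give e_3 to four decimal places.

e_3 = (0.1020, -0.6604, -0.1262, -0.7332)

v_1 = (-4, -1, 2, 0); ‖v_1‖ = 4.5826, so e_1 = (-0.8729, -0.2182, 0.4364, 0.0000).
e_1·v_2 = (-0.8729)·(-3) + (-0.2182)·(-1) + 0.4364·(-3) + 0.0000·1 = 1.5275.
u_2 = v_2 − 1.5275·e_1 = (-1.6667, -0.6667, -3.6667, 1.0000).
‖u_2‖ = 4.2032, so e_2 = (-0.3965, -0.1586, -0.8724, 0.2379).
e_1·v_3 = (-0.8729)·1 + (-0.2182)·(-3) + 0.4364·1 + 0.0000·(-4) = 0.2182; e_2·v_3 = (-0.3965)·1 + (-0.1586)·(-3) + (-0.8724)·1 + 0.2379·(-4) = -1.7447.
u_3 = v_3 − 0.2182·e_1 + 1.7447·e_2 = (0.4987, -3.2291, -0.6173, -3.5849).
‖u_3‖ = 4.8896, so e_3 = (0.1020, -0.6604, -0.1262, -0.7332).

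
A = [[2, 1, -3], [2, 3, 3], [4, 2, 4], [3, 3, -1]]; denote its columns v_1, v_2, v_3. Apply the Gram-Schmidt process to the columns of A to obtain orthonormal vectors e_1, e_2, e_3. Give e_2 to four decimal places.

e_2 = (-0.2556, 0.7369, -0.5113, 0.3609)

e_1 = v_1/‖v_1‖ = (2, 2, 4, 3)/5.7446 = (0.3482, 0.3482, 0.6963, 0.5222).
r_{12} = e_1·v_2 = 4.3519.
u_2 = v_2 − 4.3519·e_1 = (-0.5152, 1.4848, -1.0303, 0.7273).
‖u_2‖ = 2.0151, so e_2 = (-0.2556, 0.7369, -0.5113, 0.3609).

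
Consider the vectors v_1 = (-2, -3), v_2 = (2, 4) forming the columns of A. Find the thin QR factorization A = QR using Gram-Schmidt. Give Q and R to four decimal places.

Q = [[-0.5547, -0.8321], [-0.8321, 0.5547]], R = [[3.6056, -4.4376], [0.0000, 0.5547]]

v_1 = (-2, -3); ‖v_1‖ = 3.6056, so e_1 = (-0.5547, -0.8321).
e_1·v_2 = (-0.5547)·2 + (-0.8321)·4 = -4.4376.
u_2 = v_2 + 4.4376·e_1 = (-0.4615, 0.3077).
‖u_2‖ = 0.5547, so e_2 = (-0.8321, 0.5547).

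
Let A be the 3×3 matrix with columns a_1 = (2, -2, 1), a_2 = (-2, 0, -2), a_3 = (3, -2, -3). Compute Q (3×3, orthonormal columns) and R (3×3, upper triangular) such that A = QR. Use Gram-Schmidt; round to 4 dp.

Q = [[0.6667, -0.3333, 0.6667], [-0.6667, -0.6667, 0.3333], [0.3333, -0.6667, -0.6667]], R = [[3.0000, -2.0000, 2.3333], [0.0000, 2.0000, 2.3333], [0.0000, 0.0000, 3.3333]]

a_1 = (2, -2, 1); ‖a_1‖ = 3.0000, so e_1 = (0.6667, -0.6667, 0.3333).
e_1·a_2 = 0.6667·(-2) + (-0.6667)·0 + 0.3333·(-2) = -2.0000.
u_2 = a_2 + 2.0000·e_1 = (-0.6667, -1.3333, -1.3333).
‖u_2‖ = 2.0000, so e_2 = (-0.3333, -0.6667, -0.6667).
e_1·a_3 = 0.6667·3 + (-0.6667)·(-2) + 0.3333·(-3) = 2.3333; e_2·a_3 = (-0.3333)·3 + (-0.6667)·(-2) + (-0.6667)·(-3) = 2.3333.
u_3 = a_3 − 2.3333·e_1 − 2.3333·e_2 = (2.2222, 1.1111, -2.2222).
‖u_3‖ = 3.3333, so e_3 = (0.6667, 0.3333, -0.6667).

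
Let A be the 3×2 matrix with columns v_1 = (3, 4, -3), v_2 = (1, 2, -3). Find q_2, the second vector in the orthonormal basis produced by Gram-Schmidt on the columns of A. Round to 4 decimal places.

q_2 = (-0.5115, -0.2361, -0.8262)

v_1 = (3, 4, -3); ‖v_1‖ = 5.8310, so q_1 = (0.5145, 0.6860, -0.5145).
q_1·v_2 = 0.5145·1 + 0.6860·2 + (-0.5145)·(-3) = 3.4300.
u_2 = v_2 − 3.4300·q_1 = (-0.7647, -0.3529, -1.2353).
‖u_2‖ = 1.4951, so q_2 = (-0.5115, -0.2361, -0.8262).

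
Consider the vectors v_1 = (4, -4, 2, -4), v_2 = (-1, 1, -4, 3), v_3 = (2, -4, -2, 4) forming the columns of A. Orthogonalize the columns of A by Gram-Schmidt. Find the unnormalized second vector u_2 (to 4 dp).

u_2 = (1.1538, -1.1538, -2.9231, 0.8462)

q_1 = v_1/‖v_1‖ = (4, -4, 2, -4)/7.2111 = (0.5547, -0.5547, 0.2774, -0.5547).
r_{12} = q_1·v_2 = -3.8829.
u_2 = v_2 + 3.8829·q_1 = (1.1538, -1.1538, -2.9231, 0.8462).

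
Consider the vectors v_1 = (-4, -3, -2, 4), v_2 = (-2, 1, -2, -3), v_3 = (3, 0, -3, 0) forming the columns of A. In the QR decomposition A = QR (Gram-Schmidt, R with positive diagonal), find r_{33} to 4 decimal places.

v_1 = (-4, -3, -2, 4); ‖v_1‖ = 6.7082, so e_1 = (-0.5963, -0.4472, -0.2981, 0.5963).
e_1·v_2 = (-0.5963)·(-2) + (-0.4472)·1 + (-0.2981)·(-2) + 0.5963·(-3) = -0.4472.
u_2 = v_2 + 0.4472·e_1 = (-2.2667, 0.8000, -2.1333, -2.7333).
‖u_2‖ = 4.2190, so e_2 = (-0.5373, 0.1896, -0.5056, -0.6479).
e_1·v_3 = (-0.5963)·3 + (-0.4472)·0 + (-0.2981)·(-3) + 0.5963·0 = -0.8944; e_2·v_3 = (-0.5373)·3 + 0.1896·0 + (-0.5056)·(-3) + (-0.6479)·0 = -0.0948.
u_3 = v_3 + 0.8944·e_1 + 0.0948·e_2 = (2.4157, -0.3820, -3.3146, 0.4719).
r_{33} = ‖u_3‖ = 4.1462.

r_{33} = 4.1462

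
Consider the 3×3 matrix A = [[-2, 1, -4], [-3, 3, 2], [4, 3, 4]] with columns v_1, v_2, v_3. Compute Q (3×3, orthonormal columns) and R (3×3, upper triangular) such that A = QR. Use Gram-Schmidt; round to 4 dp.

Q = [[-0.3714, 0.2455, -0.8954], [-0.5571, 0.7126, 0.4264], [0.7428, 0.6572, -0.1279]], R = [[5.3852, 0.1857, 3.3425], [0.0000, 4.3549, 3.0722], [0.0000, 0.0000, 3.9229]]

v_1 = (-2, -3, 4); ‖v_1‖ = 5.3852, so e_1 = (-0.3714, -0.5571, 0.7428).
e_1·v_2 = (-0.3714)·1 + (-0.5571)·3 + 0.7428·3 = 0.1857.
u_2 = v_2 − 0.1857·e_1 = (1.0690, 3.1034, 2.8621).
‖u_2‖ = 4.3549, so e_2 = (0.2455, 0.7126, 0.6572).
e_1·v_3 = (-0.3714)·(-4) + (-0.5571)·2 + 0.7428·4 = 3.3425; e_2·v_3 = 0.2455·(-4) + 0.7126·2 + 0.6572·4 = 3.0722.
u_3 = v_3 − 3.3425·e_1 − 3.0722·e_2 = (-3.5127, 1.6727, -0.5018).
‖u_3‖ = 3.9229, so e_3 = (-0.8954, 0.4264, -0.1279).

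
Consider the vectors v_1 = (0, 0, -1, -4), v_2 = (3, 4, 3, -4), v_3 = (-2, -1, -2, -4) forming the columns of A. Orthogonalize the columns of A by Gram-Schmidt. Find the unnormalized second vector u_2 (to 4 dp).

v_1 = (0, 0, -1, -4); ‖v_1‖ = 4.1231, so e_1 = (0.0000, 0.0000, -0.2425, -0.9701).
e_1·v_2 = 0.0000·3 + 0.0000·4 + (-0.2425)·3 + (-0.9701)·(-4) = 3.1530.
u_2 = v_2 − 3.1530·e_1 = (3.0000, 4.0000, 3.7647, -0.9412).

u_2 = (3.0000, 4.0000, 3.7647, -0.9412)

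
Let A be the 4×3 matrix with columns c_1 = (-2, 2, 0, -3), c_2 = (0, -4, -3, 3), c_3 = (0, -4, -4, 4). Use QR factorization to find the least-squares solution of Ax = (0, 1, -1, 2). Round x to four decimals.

c_1 = (-2, 2, 0, -3); ‖c_1‖ = 4.1231, so q_1 = (-0.4851, 0.4851, 0.0000, -0.7276).
q_1·c_2 = (-0.4851)·0 + 0.4851·(-4) + 0.0000·(-3) + (-0.7276)·3 = -4.1231.
u_2 = c_2 + 4.1231·q_1 = (-2.0000, -2.0000, -3.0000, 0.0000).
‖u_2‖ = 4.1231, so q_2 = (-0.4851, -0.4851, -0.7276, 0.0000).
q_1·c_3 = (-0.4851)·0 + 0.4851·(-4) + 0.0000·(-4) + (-0.7276)·4 = -4.8507; q_2·c_3 = (-0.4851)·0 + (-0.4851)·(-4) + (-0.7276)·(-4) + 0.0000·4 = 4.8507.
u_3 = c_3 + 4.8507·q_1 − 4.8507·q_2 = (0.0000, 0.7059, -0.4706, 0.4706).
‖u_3‖ = 0.9701, so q_3 = (0.0000, 0.7276, -0.4851, 0.4851).
Qᵀb = (-0.9701, 0.2425, 2.1828).
Back-substitute: x_3 = 2.1828/0.9701 = 2.2500.
x_2 = (0.2425 − 4.8507·2.2500)/4.1231 = -2.5882.
x_1 = (-0.9701 + 4.1231·(-2.5882) + 4.8507·2.2500)/4.1231 = -0.1765.

x = (-0.1765, -2.5882, 2.2500)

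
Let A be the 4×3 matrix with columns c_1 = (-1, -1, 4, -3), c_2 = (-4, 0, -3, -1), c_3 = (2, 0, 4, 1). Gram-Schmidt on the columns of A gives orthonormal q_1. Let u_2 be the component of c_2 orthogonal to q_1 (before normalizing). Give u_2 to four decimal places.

c_1 = (-1, -1, 4, -3); ‖c_1‖ = 5.1962, so q_1 = (-0.1925, -0.1925, 0.7698, -0.5774).
q_1·c_2 = (-0.1925)·(-4) + (-0.1925)·0 + 0.7698·(-3) + (-0.5774)·(-1) = -0.9623.
u_2 = c_2 + 0.9623·q_1 = (-4.1852, -0.1852, -2.2593, -1.5556).

u_2 = (-4.1852, -0.1852, -2.2593, -1.5556)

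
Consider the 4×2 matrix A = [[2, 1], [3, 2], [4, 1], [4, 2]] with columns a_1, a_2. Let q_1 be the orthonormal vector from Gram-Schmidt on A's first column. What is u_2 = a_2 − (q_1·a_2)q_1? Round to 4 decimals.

u_2 = (0.1111, 0.6667, -0.7778, 0.2222)

q_1 = a_1/‖a_1‖ = (2, 3, 4, 4)/6.7082 = (0.2981, 0.4472, 0.5963, 0.5963).
r_{12} = q_1·a_2 = 2.9814.
u_2 = a_2 − 2.9814·q_1 = (0.1111, 0.6667, -0.7778, 0.2222).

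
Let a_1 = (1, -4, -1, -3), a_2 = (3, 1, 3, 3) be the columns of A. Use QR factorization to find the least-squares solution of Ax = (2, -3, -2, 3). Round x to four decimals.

a_1 = (1, -4, -1, -3); ‖a_1‖ = 5.1962, so q_1 = (0.1925, -0.7698, -0.1925, -0.5774).
q_1·a_2 = 0.1925·3 + (-0.7698)·1 + (-0.1925)·3 + (-0.5774)·3 = -2.5019.
u_2 = a_2 + 2.5019·q_1 = (3.4815, -0.9259, 2.5185, 1.5556).
‖u_2‖ = 4.6627, so q_2 = (0.7467, -0.1986, 0.5401, 0.3336).
Qᵀb = (1.3472, 2.0096).
Back-substitute: x_2 = 2.0096/4.6627 = 0.4310.
x_1 = (1.3472 + 2.5019·0.4310)/5.1962 = 0.4668.

x = (0.4668, 0.4310)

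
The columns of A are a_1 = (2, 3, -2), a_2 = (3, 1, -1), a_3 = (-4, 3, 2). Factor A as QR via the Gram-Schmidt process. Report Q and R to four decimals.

Q = [[0.4851, 0.8658, 0.1231], [0.7276, -0.4777, 0.4924], [-0.4851, 0.1493, 0.8616]], R = [[4.1231, 2.6679, -0.7276], [0.0000, 1.9704, -4.5975], [0.0000, 0.0000, 2.7080]]

a_1 = (2, 3, -2); ‖a_1‖ = 4.1231, so q_1 = (0.4851, 0.7276, -0.4851).
q_1·a_2 = 0.4851·3 + 0.7276·1 + (-0.4851)·(-1) = 2.6679.
u_2 = a_2 − 2.6679·q_1 = (1.7059, -0.9412, 0.2941).
‖u_2‖ = 1.9704, so q_2 = (0.8658, -0.4777, 0.1493).
q_1·a_3 = 0.4851·(-4) + 0.7276·3 + (-0.4851)·2 = -0.7276; q_2·a_3 = 0.8658·(-4) + (-0.4777)·3 + 0.1493·2 = -4.5975.
u_3 = a_3 + 0.7276·q_1 + 4.5975·q_2 = (0.3333, 1.3333, 2.3333).
‖u_3‖ = 2.7080, so q_3 = (0.1231, 0.4924, 0.8616).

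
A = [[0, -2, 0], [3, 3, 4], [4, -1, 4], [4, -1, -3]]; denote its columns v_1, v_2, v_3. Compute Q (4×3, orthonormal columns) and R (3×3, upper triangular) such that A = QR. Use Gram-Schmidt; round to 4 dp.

Q = [[0.0000, -0.5168, 0.2715], [0.4685, 0.7563, 0.1448], [0.6247, -0.2836, 0.6163], [0.6247, -0.2836, -0.7249]], R = [[6.4031, 0.1562, 2.4988], [0.0000, 3.8698, 2.7417], [0.0000, 0.0000, 5.2191]]

v_1 = (0, 3, 4, 4); ‖v_1‖ = 6.4031, so e_1 = (0.0000, 0.4685, 0.6247, 0.6247).
e_1·v_2 = 0.0000·(-2) + 0.4685·3 + 0.6247·(-1) + 0.6247·(-1) = 0.1562.
u_2 = v_2 − 0.1562·e_1 = (-2.0000, 2.9268, -1.0976, -1.0976).
‖u_2‖ = 3.8698, so e_2 = (-0.5168, 0.7563, -0.2836, -0.2836).
e_1·v_3 = 0.0000·0 + 0.4685·4 + 0.6247·4 + 0.6247·(-3) = 2.4988; e_2·v_3 = (-0.5168)·0 + 0.7563·4 + (-0.2836)·4 + (-0.2836)·(-3) = 2.7417.
u_3 = v_3 − 2.4988·e_1 − 2.7417·e_2 = (1.4169, 0.7557, 3.2166, -3.7834).
‖u_3‖ = 5.2191, so e_3 = (0.2715, 0.1448, 0.6163, -0.7249).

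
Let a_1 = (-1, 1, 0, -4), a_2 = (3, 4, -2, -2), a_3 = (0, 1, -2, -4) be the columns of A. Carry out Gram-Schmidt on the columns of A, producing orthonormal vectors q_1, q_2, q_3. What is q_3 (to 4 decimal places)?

q_3 = (0.0136, -0.5021, -0.8550, -0.1289)

a_1 = (-1, 1, 0, -4); ‖a_1‖ = 4.2426, so q_1 = (-0.2357, 0.2357, 0.0000, -0.9428).
q_1·a_2 = (-0.2357)·3 + 0.2357·4 + 0.0000·(-2) + (-0.9428)·(-2) = 2.1213.
u_2 = a_2 − 2.1213·q_1 = (3.5000, 3.5000, -2.0000, 0.0000).
‖u_2‖ = 5.3385, so q_2 = (0.6556, 0.6556, -0.3746, 0.0000).
q_1·a_3 = (-0.2357)·0 + 0.2357·1 + 0.0000·(-2) + (-0.9428)·(-4) = 4.0069; q_2·a_3 = 0.6556·0 + 0.6556·1 + (-0.3746)·(-2) + 0.0000·(-4) = 1.4049.
u_3 = a_3 − 4.0069·q_1 − 1.4049·q_2 = (0.0234, -0.8655, -1.4737, -0.2222).
‖u_3‖ = 1.7236, so q_3 = (0.0136, -0.5021, -0.8550, -0.1289).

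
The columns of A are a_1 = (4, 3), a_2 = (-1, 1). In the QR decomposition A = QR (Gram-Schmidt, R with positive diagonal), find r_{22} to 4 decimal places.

r_{22} = 1.4000

a_1 = (4, 3); ‖a_1‖ = 5.0000, so e_1 = (0.8000, 0.6000).
e_1·a_2 = 0.8000·(-1) + 0.6000·1 = -0.2000.
u_2 = a_2 + 0.2000·e_1 = (-0.8400, 1.1200).
r_{22} = ‖u_2‖ = 1.4000.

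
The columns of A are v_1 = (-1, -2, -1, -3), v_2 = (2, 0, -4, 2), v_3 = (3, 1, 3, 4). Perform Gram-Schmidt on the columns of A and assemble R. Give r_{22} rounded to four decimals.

r_{22} = 4.7889

e_1 = v_1/‖v_1‖ = (-1, -2, -1, -3)/3.8730 = (-0.2582, -0.5164, -0.2582, -0.7746).
r_{12} = e_1·v_2 = -1.0328.
u_2 = v_2 + 1.0328·e_1 = (1.7333, -0.5333, -4.2667, 1.2000).
r_{22} = ‖u_2‖ = 4.7889.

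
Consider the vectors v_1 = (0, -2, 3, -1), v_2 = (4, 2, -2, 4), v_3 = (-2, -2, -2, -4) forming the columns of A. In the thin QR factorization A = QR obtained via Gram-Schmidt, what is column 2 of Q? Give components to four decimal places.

v_1 = (0, -2, 3, -1); ‖v_1‖ = 3.7417, so e_1 = (0.0000, -0.5345, 0.8018, -0.2673).
e_1·v_2 = 0.0000·4 + (-0.5345)·2 + 0.8018·(-2) + (-0.2673)·4 = -3.7417.
u_2 = v_2 + 3.7417·e_1 = (4.0000, 0.0000, 1.0000, 3.0000).
‖u_2‖ = 5.0990, so e_2 = (0.7845, 0.0000, 0.1961, 0.5883).

e_2 = (0.7845, 0.0000, 0.1961, 0.5883)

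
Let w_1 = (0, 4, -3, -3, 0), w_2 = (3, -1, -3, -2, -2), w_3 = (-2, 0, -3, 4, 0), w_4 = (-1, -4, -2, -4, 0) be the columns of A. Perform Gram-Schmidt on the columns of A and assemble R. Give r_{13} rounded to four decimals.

e_1 = w_1/‖w_1‖ = (0, 4, -3, -3, 0)/5.8310 = (0.0000, 0.6860, -0.5145, -0.5145, 0.0000).
r_{13} = e_1·w_3 = -0.5145.

r_{13} = -0.5145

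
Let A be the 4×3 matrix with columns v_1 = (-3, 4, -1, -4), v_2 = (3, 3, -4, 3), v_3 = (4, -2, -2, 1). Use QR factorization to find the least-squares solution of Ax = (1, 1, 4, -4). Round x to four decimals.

v_1 = (-3, 4, -1, -4); ‖v_1‖ = 6.4807, so e_1 = (-0.4629, 0.6172, -0.1543, -0.6172).
e_1·v_2 = (-0.4629)·3 + 0.6172·3 + (-0.1543)·(-4) + (-0.6172)·3 = -0.7715.
u_2 = v_2 + 0.7715·e_1 = (2.6429, 3.4762, -4.1190, 2.5238).
‖u_2‖ = 6.5119, so e_2 = (0.4059, 0.5338, -0.6325, 0.3876).
e_1·v_3 = (-0.4629)·4 + 0.6172·(-2) + (-0.1543)·(-2) + (-0.6172)·1 = -3.3947; e_2·v_3 = 0.4059·4 + 0.5338·(-2) + (-0.6325)·(-2) + 0.3876·1 = 2.2084.
u_3 = v_3 + 3.3947·e_1 − 2.2084·e_2 = (1.5323, -1.0837, -1.1269, -1.9512).
‖u_3‖ = 2.9324, so e_3 = (0.5225, -0.3695, -0.3843, -0.6654).
Qᵀb = (2.0059, -3.1408, 1.2773).
Back-substitute: x_3 = 1.2773/2.9324 = 0.4356.
x_2 = (-3.1408 − 2.2084·0.4356)/6.5119 = -0.6300.
x_1 = (2.0059 + 0.7715·(-0.6300) + 3.3947·0.4356)/6.4807 = 0.4627.

x = (0.4627, -0.6300, 0.4356)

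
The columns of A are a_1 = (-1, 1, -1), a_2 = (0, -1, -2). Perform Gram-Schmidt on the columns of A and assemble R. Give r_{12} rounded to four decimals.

r_{12} = 0.5774

a_1 = (-1, 1, -1); ‖a_1‖ = 1.7321, so q_1 = (-0.5774, 0.5774, -0.5774).
r_{12} = q_1·a_2 = 0.5774.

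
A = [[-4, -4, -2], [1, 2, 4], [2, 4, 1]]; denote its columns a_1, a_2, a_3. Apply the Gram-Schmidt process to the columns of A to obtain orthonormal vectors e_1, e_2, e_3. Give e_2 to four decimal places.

a_1 = (-4, 1, 2); ‖a_1‖ = 4.5826, so e_1 = (-0.8729, 0.2182, 0.4364).
e_1·a_2 = (-0.8729)·(-4) + 0.2182·2 + 0.4364·4 = 5.6737.
u_2 = a_2 − 5.6737·e_1 = (0.9524, 0.7619, 1.5238).
‖u_2‖ = 1.9518, so e_2 = (0.4880, 0.3904, 0.7807).

e_2 = (0.4880, 0.3904, 0.7807)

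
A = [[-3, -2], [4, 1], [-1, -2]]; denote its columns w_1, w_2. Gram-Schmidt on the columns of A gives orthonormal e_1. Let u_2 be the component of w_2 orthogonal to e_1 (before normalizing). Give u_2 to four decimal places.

e_1 = w_1/‖w_1‖ = (-3, 4, -1)/5.0990 = (-0.5883, 0.7845, -0.1961).
r_{12} = e_1·w_2 = 2.3534.
u_2 = w_2 − 2.3534·e_1 = (-0.6154, -0.8462, -1.5385).

u_2 = (-0.6154, -0.8462, -1.5385)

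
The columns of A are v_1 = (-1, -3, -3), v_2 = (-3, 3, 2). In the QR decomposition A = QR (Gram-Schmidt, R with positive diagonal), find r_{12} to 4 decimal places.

r_{12} = -2.7530

v_1 = (-1, -3, -3); ‖v_1‖ = 4.3589, so e_1 = (-0.2294, -0.6882, -0.6882).
r_{12} = e_1·v_2 = -2.7530.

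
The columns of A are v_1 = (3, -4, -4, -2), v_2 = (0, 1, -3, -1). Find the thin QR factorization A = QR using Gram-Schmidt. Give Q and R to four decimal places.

Q = [[0.4472, -0.2250], [-0.5963, 0.6375], [-0.5963, -0.7126], [-0.2981, -0.1875]], R = [[6.7082, 1.4907], [0.0000, 2.9627]]

e_1 = v_1/‖v_1‖ = (3, -4, -4, -2)/6.7082 = (0.4472, -0.5963, -0.5963, -0.2981).
r_{12} = e_1·v_2 = 1.4907.
u_2 = v_2 − 1.4907·e_1 = (-0.6667, 1.8889, -2.1111, -0.5556).
‖u_2‖ = 2.9627, so e_2 = (-0.2250, 0.6375, -0.7126, -0.1875).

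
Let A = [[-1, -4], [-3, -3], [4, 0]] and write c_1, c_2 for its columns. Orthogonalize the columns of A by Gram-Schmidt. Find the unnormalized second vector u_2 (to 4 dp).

c_1 = (-1, -3, 4); ‖c_1‖ = 5.0990, so e_1 = (-0.1961, -0.5883, 0.7845).
e_1·c_2 = (-0.1961)·(-4) + (-0.5883)·(-3) + 0.7845·0 = 2.5495.
u_2 = c_2 − 2.5495·e_1 = (-3.5000, -1.5000, -2.0000).

u_2 = (-3.5000, -1.5000, -2.0000)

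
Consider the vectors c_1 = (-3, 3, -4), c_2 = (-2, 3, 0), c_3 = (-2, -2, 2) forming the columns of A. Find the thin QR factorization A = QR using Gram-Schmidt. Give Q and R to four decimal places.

Q = [[-0.5145, -0.2678, -0.8146], [0.5145, 0.6636, -0.5431], [-0.6860, 0.6985, 0.2037]], R = [[5.8310, 2.5725, -1.3720], [0.0000, 2.5263, 0.6054], [0.0000, 0.0000, 3.1227]]

c_1 = (-3, 3, -4); ‖c_1‖ = 5.8310, so e_1 = (-0.5145, 0.5145, -0.6860).
e_1·c_2 = (-0.5145)·(-2) + 0.5145·3 + (-0.6860)·0 = 2.5725.
u_2 = c_2 − 2.5725·e_1 = (-0.6765, 1.6765, 1.7647).
‖u_2‖ = 2.5263, so e_2 = (-0.2678, 0.6636, 0.6985).
e_1·c_3 = (-0.5145)·(-2) + 0.5145·(-2) + (-0.6860)·2 = -1.3720; e_2·c_3 = (-0.2678)·(-2) + 0.6636·(-2) + 0.6985·2 = 0.6054.
u_3 = c_3 + 1.3720·e_1 − 0.6054·e_2 = (-2.5438, -1.6959, 0.6359).
‖u_3‖ = 3.1227, so e_3 = (-0.8146, -0.5431, 0.2037).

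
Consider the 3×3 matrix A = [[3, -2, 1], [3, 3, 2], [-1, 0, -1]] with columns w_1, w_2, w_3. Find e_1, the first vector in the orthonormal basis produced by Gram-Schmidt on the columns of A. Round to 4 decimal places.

e_1 = (0.6882, 0.6882, -0.2294)

w_1 = (3, 3, -1); ‖w_1‖ = 4.3589, so e_1 = (0.6882, 0.6882, -0.2294).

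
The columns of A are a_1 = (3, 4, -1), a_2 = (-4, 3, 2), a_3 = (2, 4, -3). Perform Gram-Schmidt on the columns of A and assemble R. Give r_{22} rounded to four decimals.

e_1 = a_1/‖a_1‖ = (3, 4, -1)/5.0990 = (0.5883, 0.7845, -0.1961).
r_{12} = e_1·a_2 = -0.3922.
u_2 = a_2 + 0.3922·e_1 = (-3.7692, 3.3077, 1.9231).
r_{22} = ‖u_2‖ = 5.3709.

r_{22} = 5.3709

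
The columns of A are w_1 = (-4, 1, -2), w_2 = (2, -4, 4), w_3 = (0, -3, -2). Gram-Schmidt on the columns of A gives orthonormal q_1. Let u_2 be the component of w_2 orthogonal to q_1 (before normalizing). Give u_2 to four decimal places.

q_1 = w_1/‖w_1‖ = (-4, 1, -2)/4.5826 = (-0.8729, 0.2182, -0.4364).
r_{12} = q_1·w_2 = -4.3644.
u_2 = w_2 + 4.3644·q_1 = (-1.8095, -3.0476, 2.0952).

u_2 = (-1.8095, -3.0476, 2.0952)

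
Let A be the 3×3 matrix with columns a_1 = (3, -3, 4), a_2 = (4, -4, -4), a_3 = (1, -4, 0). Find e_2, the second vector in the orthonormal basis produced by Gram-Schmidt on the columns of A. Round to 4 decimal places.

e_2 = (0.4851, -0.4851, -0.7276)

e_1 = a_1/‖a_1‖ = (3, -3, 4)/5.8310 = (0.5145, -0.5145, 0.6860).
r_{12} = e_1·a_2 = 1.3720.
u_2 = a_2 − 1.3720·e_1 = (3.2941, -3.2941, -4.9412).
‖u_2‖ = 6.7910, so e_2 = (0.4851, -0.4851, -0.7276).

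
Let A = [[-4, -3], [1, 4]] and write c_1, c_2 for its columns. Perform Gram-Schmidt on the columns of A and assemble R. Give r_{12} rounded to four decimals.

c_1 = (-4, 1); ‖c_1‖ = 4.1231, so q_1 = (-0.9701, 0.2425).
r_{12} = q_1·c_2 = 3.8806.

r_{12} = 3.8806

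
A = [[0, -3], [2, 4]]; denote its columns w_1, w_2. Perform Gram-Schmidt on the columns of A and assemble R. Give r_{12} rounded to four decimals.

w_1 = (0, 2); ‖w_1‖ = 2.0000, so q_1 = (0.0000, 1.0000).
r_{12} = q_1·w_2 = 4.0000.

r_{12} = 4.0000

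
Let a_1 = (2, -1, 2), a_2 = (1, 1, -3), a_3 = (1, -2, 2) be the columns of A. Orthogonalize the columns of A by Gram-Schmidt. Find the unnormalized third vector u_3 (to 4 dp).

e_1 = a_1/‖a_1‖ = (2, -1, 2)/3.0000 = (0.6667, -0.3333, 0.6667).
r_{12} = e_1·a_2 = -1.6667.
u_2 = a_2 + 1.6667·e_1 = (2.1111, 0.4444, -1.8889).
‖u_2‖ = 2.8674, so e_2 = (0.7362, 0.1550, -0.6587).
r_{13} = e_1·a_3 = 2.6667; r_{23} = e_2·a_3 = -0.8912.
u_3 = a_3 − 2.6667·e_1 + 0.8912·e_2 = (-0.1216, -0.9730, -0.3649).

u_3 = (-0.1216, -0.9730, -0.3649)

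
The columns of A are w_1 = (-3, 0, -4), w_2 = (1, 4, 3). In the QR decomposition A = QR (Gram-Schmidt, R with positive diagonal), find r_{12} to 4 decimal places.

r_{12} = -3.0000

w_1 = (-3, 0, -4); ‖w_1‖ = 5.0000, so q_1 = (-0.6000, 0.0000, -0.8000).
r_{12} = q_1·w_2 = -3.0000.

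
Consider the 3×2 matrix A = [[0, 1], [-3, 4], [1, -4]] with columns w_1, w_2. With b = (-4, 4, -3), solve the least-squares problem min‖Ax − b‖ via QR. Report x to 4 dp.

q_1 = w_1/‖w_1‖ = (0, -3, 1)/3.1623 = (0.0000, -0.9487, 0.3162).
r_{12} = q_1·w_2 = -5.0596.
u_2 = w_2 + 5.0596·q_1 = (1.0000, -0.8000, -2.4000).
‖u_2‖ = 2.7203, so q_2 = (0.3676, -0.2941, -0.8823).
Qᵀb = (-4.7434, 0.0000).
Back-substitute: x_2 = 0.0000/2.7203 = 0.0000.
x_1 = (-4.7434 + 5.0596·0.0000)/3.1623 = -1.5000.

x = (-1.5000, 0.0000)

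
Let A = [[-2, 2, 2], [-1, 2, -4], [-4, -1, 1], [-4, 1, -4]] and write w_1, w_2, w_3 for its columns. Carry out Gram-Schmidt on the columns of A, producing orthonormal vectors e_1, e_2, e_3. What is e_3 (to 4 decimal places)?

e_1 = w_1/‖w_1‖ = (-2, -1, -4, -4)/6.0828 = (-0.3288, -0.1644, -0.6576, -0.6576).
r_{12} = e_1·w_2 = -0.9864.
u_2 = w_2 + 0.9864·e_1 = (1.6757, 1.8378, -1.6486, 0.3514).
‖u_2‖ = 3.0045, so e_2 = (0.5577, 0.6117, -0.5487, 0.1169).
r_{13} = e_1·w_3 = 1.9728; r_{23} = e_2·w_3 = -2.3478.
u_3 = w_3 − 1.9728·e_1 + 2.3478·e_2 = (3.9581, -2.2395, 1.0090, -2.4281).
‖u_3‖ = 5.2532, so e_3 = (0.7535, -0.4263, 0.1921, -0.4622).

e_3 = (0.7535, -0.4263, 0.1921, -0.4622)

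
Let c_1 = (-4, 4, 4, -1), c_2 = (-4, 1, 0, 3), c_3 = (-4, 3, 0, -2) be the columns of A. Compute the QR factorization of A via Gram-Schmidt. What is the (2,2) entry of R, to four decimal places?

c_1 = (-4, 4, 4, -1); ‖c_1‖ = 7.0000, so q_1 = (-0.5714, 0.5714, 0.5714, -0.1429).
q_1·c_2 = (-0.5714)·(-4) + 0.5714·1 + 0.5714·0 + (-0.1429)·3 = 2.4286.
u_2 = c_2 − 2.4286·q_1 = (-2.6122, -0.3878, -1.3878, 3.3469).
r_{22} = ‖u_2‖ = 4.4835.

r_{22} = 4.4835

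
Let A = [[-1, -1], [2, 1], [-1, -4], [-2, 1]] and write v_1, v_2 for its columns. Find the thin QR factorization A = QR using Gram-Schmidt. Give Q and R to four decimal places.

Q = [[-0.3162, -0.1231], [0.6325, 0.0000], [-0.3162, -0.8616], [-0.6325, 0.4924]], R = [[3.1623, 1.5811], [0.0000, 4.0620]]

v_1 = (-1, 2, -1, -2); ‖v_1‖ = 3.1623, so e_1 = (-0.3162, 0.6325, -0.3162, -0.6325).
e_1·v_2 = (-0.3162)·(-1) + 0.6325·1 + (-0.3162)·(-4) + (-0.6325)·1 = 1.5811.
u_2 = v_2 − 1.5811·e_1 = (-0.5000, 0.0000, -3.5000, 2.0000).
‖u_2‖ = 4.0620, so e_2 = (-0.1231, 0.0000, -0.8616, 0.4924).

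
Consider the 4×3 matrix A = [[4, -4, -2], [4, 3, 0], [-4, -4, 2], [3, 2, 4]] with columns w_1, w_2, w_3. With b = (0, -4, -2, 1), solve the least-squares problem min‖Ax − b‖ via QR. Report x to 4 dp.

x = (-0.0860, -0.0080, -0.0117)

w_1 = (4, 4, -4, 3); ‖w_1‖ = 7.5498, so q_1 = (0.5298, 0.5298, -0.5298, 0.3974).
q_1·w_2 = 0.5298·(-4) + 0.5298·3 + (-0.5298)·(-4) + 0.3974·2 = 2.3842.
u_2 = w_2 − 2.3842·q_1 = (-5.2632, 1.7368, -2.7368, 1.0526).
‖u_2‖ = 6.2702, so q_2 = (-0.8394, 0.2770, -0.4365, 0.1679).
q_1·w_3 = 0.5298·(-2) + 0.5298·0 + (-0.5298)·2 + 0.3974·4 = -0.5298; q_2·w_3 = (-0.8394)·(-2) + 0.2770·0 + (-0.4365)·2 + 0.1679·4 = 1.4773.
u_3 = w_3 + 0.5298·q_1 − 1.4773·q_2 = (-0.4793, -0.1285, 2.3641, 3.9625).
‖u_3‖ = 4.6408, so q_3 = (-0.1033, -0.0277, 0.5094, 0.8538).
Qᵀb = (-0.6623, -0.0672, -0.0542).
Back-substitute: x_3 = -0.0542/4.6408 = -0.0117.
x_2 = (-0.0672 − 1.4773·(-0.0117))/6.2702 = -0.0080.
x_1 = (-0.6623 − 2.3842·(-0.0080) + 0.5298·(-0.0117))/7.5498 = -0.0860.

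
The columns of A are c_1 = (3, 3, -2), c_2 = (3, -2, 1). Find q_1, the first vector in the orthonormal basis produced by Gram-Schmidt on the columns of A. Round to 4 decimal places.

q_1 = c_1/‖c_1‖ = (3, 3, -2)/4.6904 = (0.6396, 0.6396, -0.4264).

q_1 = (0.6396, 0.6396, -0.4264)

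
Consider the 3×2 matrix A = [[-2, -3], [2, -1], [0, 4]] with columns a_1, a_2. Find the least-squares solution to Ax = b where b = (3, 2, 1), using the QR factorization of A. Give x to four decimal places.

x = (-0.1250, -0.2500)

a_1 = (-2, 2, 0); ‖a_1‖ = 2.8284, so e_1 = (-0.7071, 0.7071, 0.0000).
e_1·a_2 = (-0.7071)·(-3) + 0.7071·(-1) + 0.0000·4 = 1.4142.
u_2 = a_2 − 1.4142·e_1 = (-2.0000, -2.0000, 4.0000).
‖u_2‖ = 4.8990, so e_2 = (-0.4082, -0.4082, 0.8165).
Qᵀb = (-0.7071, -1.2247).
Back-substitute: x_2 = -1.2247/4.8990 = -0.2500.
x_1 = (-0.7071 − 1.4142·(-0.2500))/2.8284 = -0.1250.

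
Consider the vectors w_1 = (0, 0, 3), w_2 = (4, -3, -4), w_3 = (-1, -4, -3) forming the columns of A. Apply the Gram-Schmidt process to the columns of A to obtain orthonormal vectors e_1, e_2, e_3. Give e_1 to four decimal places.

w_1 = (0, 0, 3); ‖w_1‖ = 3.0000, so e_1 = (0.0000, 0.0000, 1.0000).

e_1 = (0.0000, 0.0000, 1.0000)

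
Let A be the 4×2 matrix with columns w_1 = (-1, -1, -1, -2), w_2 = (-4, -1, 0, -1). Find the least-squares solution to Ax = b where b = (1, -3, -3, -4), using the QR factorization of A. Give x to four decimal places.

x = (2.7662, -0.9091)

w_1 = (-1, -1, -1, -2); ‖w_1‖ = 2.6458, so q_1 = (-0.3780, -0.3780, -0.3780, -0.7559).
q_1·w_2 = (-0.3780)·(-4) + (-0.3780)·(-1) + (-0.3780)·0 + (-0.7559)·(-1) = 2.6458.
u_2 = w_2 − 2.6458·q_1 = (-3.0000, 0.0000, 1.0000, 1.0000).
‖u_2‖ = 3.3166, so q_2 = (-0.9045, 0.0000, 0.3015, 0.3015).
Qᵀb = (4.9135, -3.0151).
Back-substitute: x_2 = -3.0151/3.3166 = -0.9091.
x_1 = (4.9135 − 2.6458·(-0.9091))/2.6458 = 2.7662.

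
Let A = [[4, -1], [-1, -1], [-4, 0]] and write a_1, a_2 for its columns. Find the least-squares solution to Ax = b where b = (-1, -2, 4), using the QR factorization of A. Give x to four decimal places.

a_1 = (4, -1, -4); ‖a_1‖ = 5.7446, so q_1 = (0.6963, -0.1741, -0.6963).
q_1·a_2 = 0.6963·(-1) + (-0.1741)·(-1) + (-0.6963)·0 = -0.5222.
u_2 = a_2 + 0.5222·q_1 = (-0.6364, -1.0909, -0.3636).
‖u_2‖ = 1.3143, so q_2 = (-0.4842, -0.8301, -0.2767).
Qᵀb = (-3.1334, 1.0376).
Back-substitute: x_2 = 1.0376/1.3143 = 0.7895.
x_1 = (-3.1334 + 0.5222·0.7895)/5.7446 = -0.4737.

x = (-0.4737, 0.7895)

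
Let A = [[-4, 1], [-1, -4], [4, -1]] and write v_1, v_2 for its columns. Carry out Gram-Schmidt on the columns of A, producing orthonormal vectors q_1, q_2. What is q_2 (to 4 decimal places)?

q_2 = (0.1231, -0.9847, -0.1231)

v_1 = (-4, -1, 4); ‖v_1‖ = 5.7446, so q_1 = (-0.6963, -0.1741, 0.6963).
q_1·v_2 = (-0.6963)·1 + (-0.1741)·(-4) + 0.6963·(-1) = -0.6963.
u_2 = v_2 + 0.6963·q_1 = (0.5152, -4.1212, -0.5152).
‖u_2‖ = 4.1851, so q_2 = (0.1231, -0.9847, -0.1231).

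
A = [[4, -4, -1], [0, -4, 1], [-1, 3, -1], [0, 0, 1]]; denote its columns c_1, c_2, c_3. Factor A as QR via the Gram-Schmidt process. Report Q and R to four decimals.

q_1 = c_1/‖c_1‖ = (4, 0, -1, 0)/4.1231 = (0.9701, 0.0000, -0.2425, 0.0000).
r_{12} = q_1·c_2 = -4.6082.
u_2 = c_2 + 4.6082·q_1 = (0.4706, -4.0000, 1.8824, 0.0000).
‖u_2‖ = 4.4458, so q_2 = (0.1059, -0.8997, 0.4234, 0.0000).
r_{13} = q_1·c_3 = -0.7276; r_{23} = q_2·c_3 = -1.4290.
u_3 = c_3 + 0.7276·q_1 + 1.4290·q_2 = (-0.1429, -0.2857, -0.5714, 1.0000).
‖u_3‖ = 1.1952, so q_3 = (-0.1195, -0.2390, -0.4781, 0.8367).

Q = [[0.9701, 0.1059, -0.1195], [0.0000, -0.8997, -0.2390], [-0.2425, 0.4234, -0.4781], [0.0000, 0.0000, 0.8367]], R = [[4.1231, -4.6082, -0.7276], [0.0000, 4.4458, -1.4290], [0.0000, 0.0000, 1.1952]]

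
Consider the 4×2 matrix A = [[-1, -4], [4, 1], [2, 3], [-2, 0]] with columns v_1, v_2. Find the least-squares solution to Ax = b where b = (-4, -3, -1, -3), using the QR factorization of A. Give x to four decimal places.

x = (-0.5374, 0.6740)

v_1 = (-1, 4, 2, -2); ‖v_1‖ = 5.0000, so e_1 = (-0.2000, 0.8000, 0.4000, -0.4000).
e_1·v_2 = (-0.2000)·(-4) + 0.8000·1 + 0.4000·3 + (-0.4000)·0 = 2.8000.
u_2 = v_2 − 2.8000·e_1 = (-3.4400, -1.2400, 1.8800, 1.1200).
‖u_2‖ = 4.2615, so e_2 = (-0.8072, -0.2910, 0.4412, 0.2628).
Qᵀb = (-0.8000, 2.8723).
Back-substitute: x_2 = 2.8723/4.2615 = 0.6740.
x_1 = (-0.8000 − 2.8000·0.6740)/5.0000 = -0.5374.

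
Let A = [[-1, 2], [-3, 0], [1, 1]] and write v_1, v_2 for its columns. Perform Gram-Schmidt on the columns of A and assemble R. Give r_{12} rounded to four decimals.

q_1 = v_1/‖v_1‖ = (-1, -3, 1)/3.3166 = (-0.3015, -0.9045, 0.3015).
r_{12} = q_1·v_2 = -0.3015.

r_{12} = -0.3015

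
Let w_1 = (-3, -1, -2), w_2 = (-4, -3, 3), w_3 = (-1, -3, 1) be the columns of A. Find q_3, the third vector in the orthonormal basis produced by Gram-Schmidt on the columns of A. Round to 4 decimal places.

q_3 = (0.4528, -0.8554, -0.2516)

q_1 = w_1/‖w_1‖ = (-3, -1, -2)/3.7417 = (-0.8018, -0.2673, -0.5345).
r_{12} = q_1·w_2 = 2.4054.
u_2 = w_2 − 2.4054·q_1 = (-2.0714, -2.3571, 4.2857).
‖u_2‖ = 5.3117, so q_2 = (-0.3900, -0.4438, 0.8068).
r_{13} = q_1·w_3 = 1.0690; r_{23} = q_2·w_3 = 2.5281.
u_3 = w_3 − 1.0690·q_1 − 2.5281·q_2 = (0.8430, -1.5924, -0.4684).
‖u_3‖ = 1.8617, so q_3 = (0.4528, -0.8554, -0.2516).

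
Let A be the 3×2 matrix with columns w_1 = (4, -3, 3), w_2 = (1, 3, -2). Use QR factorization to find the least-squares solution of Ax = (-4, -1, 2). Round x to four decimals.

w_1 = (4, -3, 3); ‖w_1‖ = 5.8310, so q_1 = (0.6860, -0.5145, 0.5145).
q_1·w_2 = 0.6860·1 + (-0.5145)·3 + 0.5145·(-2) = -1.8865.
u_2 = w_2 + 1.8865·q_1 = (2.2941, 2.0294, -1.0294).
‖u_2‖ = 3.2313, so q_2 = (0.7100, 0.6281, -0.3186).
Qᵀb = (-1.2005, -4.1051).
Back-substitute: x_2 = -4.1051/3.2313 = -1.2704.
x_1 = (-1.2005 + 1.8865·(-1.2704))/5.8310 = -0.6169.

x = (-0.6169, -1.2704)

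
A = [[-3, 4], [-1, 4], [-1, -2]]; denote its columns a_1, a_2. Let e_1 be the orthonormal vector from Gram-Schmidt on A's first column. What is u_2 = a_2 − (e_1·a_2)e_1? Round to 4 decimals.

u_2 = (0.1818, 2.7273, -3.2727)

a_1 = (-3, -1, -1); ‖a_1‖ = 3.3166, so e_1 = (-0.9045, -0.3015, -0.3015).
e_1·a_2 = (-0.9045)·4 + (-0.3015)·4 + (-0.3015)·(-2) = -4.2212.
u_2 = a_2 + 4.2212·e_1 = (0.1818, 2.7273, -3.2727).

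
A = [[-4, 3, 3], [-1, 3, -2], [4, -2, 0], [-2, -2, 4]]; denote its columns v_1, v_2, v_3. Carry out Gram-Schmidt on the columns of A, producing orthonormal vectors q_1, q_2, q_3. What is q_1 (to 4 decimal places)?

q_1 = (-0.6576, -0.1644, 0.6576, -0.3288)

v_1 = (-4, -1, 4, -2); ‖v_1‖ = 6.0828, so q_1 = (-0.6576, -0.1644, 0.6576, -0.3288).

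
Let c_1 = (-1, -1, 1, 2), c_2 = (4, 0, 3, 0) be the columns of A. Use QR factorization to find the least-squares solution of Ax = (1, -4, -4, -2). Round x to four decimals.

x = (-0.7644, -0.3506)

c_1 = (-1, -1, 1, 2); ‖c_1‖ = 2.6458, so e_1 = (-0.3780, -0.3780, 0.3780, 0.7559).
e_1·c_2 = (-0.3780)·4 + (-0.3780)·0 + 0.3780·3 + 0.7559·0 = -0.3780.
u_2 = c_2 + 0.3780·e_1 = (3.8571, -0.1429, 3.1429, 0.2857).
‖u_2‖ = 4.9857, so e_2 = (0.7736, -0.0287, 0.6304, 0.0573).
Qᵀb = (-1.8898, -1.7479).
Back-substitute: x_2 = -1.7479/4.9857 = -0.3506.
x_1 = (-1.8898 + 0.3780·(-0.3506))/2.6458 = -0.7644.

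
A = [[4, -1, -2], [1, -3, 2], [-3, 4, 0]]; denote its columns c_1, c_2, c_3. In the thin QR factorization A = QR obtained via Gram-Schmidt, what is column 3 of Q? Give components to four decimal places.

c_1 = (4, 1, -3); ‖c_1‖ = 5.0990, so q_1 = (0.7845, 0.1961, -0.5883).
q_1·c_2 = 0.7845·(-1) + 0.1961·(-3) + (-0.5883)·4 = -3.7262.
u_2 = c_2 + 3.7262·q_1 = (1.9231, -2.2692, 1.8077).
‖u_2‖ = 3.4807, so q_2 = (0.5525, -0.6519, 0.5193).
q_1·c_3 = 0.7845·(-2) + 0.1961·2 + (-0.5883)·0 = -1.1767; q_2·c_3 = 0.5525·(-2) + (-0.6519)·2 + 0.5193·0 = -2.4089.
u_3 = c_3 + 1.1767·q_1 + 2.4089·q_2 = (0.2540, 0.6603, 0.5587).
‖u_3‖ = 0.9015, so q_3 = (0.2817, 0.7325, 0.6198).

q_3 = (0.2817, 0.7325, 0.6198)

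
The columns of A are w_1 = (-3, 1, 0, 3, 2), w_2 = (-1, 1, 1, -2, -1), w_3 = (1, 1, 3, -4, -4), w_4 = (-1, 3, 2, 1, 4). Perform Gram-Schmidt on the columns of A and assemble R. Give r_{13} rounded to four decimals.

r_{13} = -4.5873

w_1 = (-3, 1, 0, 3, 2); ‖w_1‖ = 4.7958, so e_1 = (-0.6255, 0.2085, 0.0000, 0.6255, 0.4170).
r_{13} = e_1·w_3 = -4.5873.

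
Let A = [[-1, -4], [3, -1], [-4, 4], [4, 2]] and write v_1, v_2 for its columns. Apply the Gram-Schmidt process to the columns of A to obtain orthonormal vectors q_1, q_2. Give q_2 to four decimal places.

q_2 = (-0.6961, -0.0835, 0.5568, 0.4455)

v_1 = (-1, 3, -4, 4); ‖v_1‖ = 6.4807, so q_1 = (-0.1543, 0.4629, -0.6172, 0.6172).
q_1·v_2 = (-0.1543)·(-4) + 0.4629·(-1) + (-0.6172)·4 + 0.6172·2 = -1.0801.
u_2 = v_2 + 1.0801·q_1 = (-4.1667, -0.5000, 3.3333, 2.6667).
‖u_2‖ = 5.9861, so q_2 = (-0.6961, -0.0835, 0.5568, 0.4455).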